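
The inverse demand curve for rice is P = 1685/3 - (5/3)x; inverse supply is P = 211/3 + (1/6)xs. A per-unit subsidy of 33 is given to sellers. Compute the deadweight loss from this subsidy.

Deadweight loss = 297

Pre-subsidy: 1685/3 - (5/3)x = 211/3 + (1/6)x gives x* = 268 and P* = 115.
With the subsidy, sellers receive Ps = Pb + 33 for each unit, where Pb is the price buyers pay.
On the curves, Pb = 1685/3 - (5/3)x and Ps = 211/3 + (1/6)x; the wedge Ps − Pb = 33 gives 211/3 + (1/6)x − (1685/3 - (5/3)x) = 33, so x' = 286.
Then Pb = 1685/3 − (5/3)·286 = 85 and Ps = 211/3 + (1/6)·286 = 118.
The subsidy expands output by 286 − 268 = 18 past the efficient level; on those units the gap between marginal cost and willingness to pay runs from 0 up to 33.
DWL = ½ × 33 × 18 = 297.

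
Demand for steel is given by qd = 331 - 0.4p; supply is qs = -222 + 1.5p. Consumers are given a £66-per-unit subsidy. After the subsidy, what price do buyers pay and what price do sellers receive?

Pre-subsidy: 331 - 0.4p = -222 + 1.5p gives p* = 5530/19, q* = 4077/19.
With the rebate, buyers effectively pay pb = ps − 66, where ps is the price sellers receive.
Demand in terms of ps becomes qd = 331 − 0.4(ps − 66) = 357.4 - 0.4ps. Setting this equal to supply: 357.4 - 0.4ps = -222 + 1.5ps, so ps = 5794/19.
Buyers pay pb = 5794/19 − 66 = 4540/19; q' = -222 + 1.5·(5794/19) = 4473/19.

Buyers pay 4540/19; sellers receive 5794/19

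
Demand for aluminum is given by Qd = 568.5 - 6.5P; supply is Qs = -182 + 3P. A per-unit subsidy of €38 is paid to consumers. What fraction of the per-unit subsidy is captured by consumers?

Pre-subsidy: 568.5 - 6.5P = -182 + 3P gives P* = 79, Q* = 55.
With the rebate, buyers effectively pay Pb = Ps − 38, where Ps is the price sellers receive.
Demand in terms of Ps becomes Qd = 568.5 − 6.5(Ps − 38) = 815.5 - 6.5Ps. Setting this equal to supply: 815.5 - 6.5Ps = -182 + 3Ps, so Ps = 105.
Buyers pay Pb = 105 − 38 = 67; Q' = -182 + 3·105 = 133.
Buyers' price falls by P* − Pb = 79 − 67 = 12; sellers' price rises by Ps − P* = 105 − 79 = 26.
So consumers capture 12/38 = 6/19 of each unit of subsidy.

Consumer share = 6/19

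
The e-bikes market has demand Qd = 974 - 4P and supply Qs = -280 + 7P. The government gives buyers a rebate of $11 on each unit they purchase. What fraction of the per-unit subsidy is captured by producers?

Producer share = 4/11

Pre-subsidy: 974 - 4P = -280 + 7P gives P* = 114, Q* = 518.
With the rebate, buyers effectively pay Pb = Ps − 11, where Ps is the price sellers receive.
Demand in terms of Ps becomes Qd = 974 − 4(Ps − 11) = 1018 - 4Ps. Setting this equal to supply: 1018 - 4Ps = -280 + 7Ps, so Ps = 118.
Buyers pay Pb = 118 − 11 = 107; Q' = -280 + 7·118 = 546.
Buyers' price falls by P* − Pb = 114 − 107 = 7; sellers' price rises by Ps − P* = 118 − 114 = 4.
So producers capture 4/11 = 4/11 of each unit of subsidy.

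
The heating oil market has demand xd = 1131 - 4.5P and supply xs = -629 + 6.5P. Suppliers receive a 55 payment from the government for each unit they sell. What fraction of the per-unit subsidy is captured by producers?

Pre-subsidy: 1131 - 4.5P = -629 + 6.5P gives P* = 160, x* = 411.
With the subsidy, sellers receive Ps = Pb + 55 for each unit, where Pb is the price buyers pay.
Supply in terms of Pb becomes xs = -629 + 6.5(Pb + 55) = -271.5 + 6.5Pb. Setting this equal to demand: 1131 - 4.5Pb = -271.5 + 6.5Pb, so Pb = 127.5.
Sellers receive Ps = 127.5 + 55 = 182.5; x' = 1131 − 4.5·127.5 = 557.25.
Buyers' price falls by P* − Pb = 160 − 127.5 = 32.5; sellers' price rises by Ps − P* = 182.5 − 160 = 22.5.
So producers capture 22.5/55 = 9/22 of each unit of subsidy.

Producer share = 9/22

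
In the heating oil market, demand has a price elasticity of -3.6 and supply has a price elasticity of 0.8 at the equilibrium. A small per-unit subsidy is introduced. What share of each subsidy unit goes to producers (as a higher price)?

Producer share = 9/11

For a small subsidy around the equilibrium, the benefit split depends on the relative slopes, which at a point are proportional to the elasticities.
Buyer share = εs/(εs + |εd|) = 0.8/(0.8 + 3.6) = 2/11; seller share = |εd|/(εs + |εd|) = 9/11.
So producers capture 9/11 of the subsidy.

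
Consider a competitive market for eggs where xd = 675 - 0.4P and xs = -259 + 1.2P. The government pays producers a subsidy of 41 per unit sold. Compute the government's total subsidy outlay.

Government cost = 18605.8

Pre-subsidy: 675 - 0.4P = -259 + 1.2P gives P* = 583.75, x* = 441.5.
With the subsidy, sellers receive Ps = Pb + 41 for each unit, where Pb is the price buyers pay.
Supply in terms of Pb becomes xs = -259 + 1.2(Pb + 41) = -209.8 + 1.2Pb. Setting this equal to demand: 675 - 0.4Pb = -209.8 + 1.2Pb, so Pb = 553.
Sellers receive Ps = 553 + 41 = 594; x' = 675 − 0.4·553 = 453.8.
Government outlay = subsidy × quantity = 41 × 453.8 = 18605.8.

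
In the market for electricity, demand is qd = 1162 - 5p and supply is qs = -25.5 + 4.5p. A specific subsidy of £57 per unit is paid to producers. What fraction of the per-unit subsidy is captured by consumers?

Pre-subsidy: 1162 - 5p = -25.5 + 4.5p gives p* = 125, q* = 537.
With the subsidy, sellers receive ps = pb + 57 for each unit, where pb is the price buyers pay.
Supply in terms of pb becomes qs = -25.5 + 4.5(pb + 57) = 231 + 4.5pb. Setting this equal to demand: 1162 - 5pb = 231 + 4.5pb, so pb = 98.
Sellers receive ps = 98 + 57 = 155; q' = 1162 − 5·98 = 672.
Buyers' price falls by p* − pb = 125 − 98 = 27; sellers' price rises by ps − p* = 155 − 125 = 30.
So consumers capture 27/57 = 9/19 of each unit of subsidy.

Consumer share = 9/19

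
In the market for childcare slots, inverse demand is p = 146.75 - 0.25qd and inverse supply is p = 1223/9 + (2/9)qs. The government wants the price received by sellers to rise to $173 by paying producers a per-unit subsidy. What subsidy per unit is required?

Required subsidy s = $68 per unit

At a seller price of 173, quantity supplied is -611.5 + 4.5·173 = 167.
Buyers absorb 167 only when they pay pb = 146.75 − 0.25·167 = 105.
s = ps − pb = 173 − 105 = 68.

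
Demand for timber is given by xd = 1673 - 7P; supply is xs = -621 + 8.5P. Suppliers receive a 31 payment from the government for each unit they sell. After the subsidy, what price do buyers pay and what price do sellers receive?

Pre-subsidy: 1673 - 7P = -621 + 8.5P gives P* = 148, x* = 637.
With the subsidy, sellers receive Ps = Pb + 31 for each unit, where Pb is the price buyers pay.
Supply in terms of Pb becomes xs = -621 + 8.5(Pb + 31) = -357.5 + 8.5Pb. Setting this equal to demand: 1673 - 7Pb = -357.5 + 8.5Pb, so Pb = 131.
Sellers receive Ps = 131 + 31 = 162; x' = 1673 − 7·131 = 756.

Buyers pay 131; sellers receive 162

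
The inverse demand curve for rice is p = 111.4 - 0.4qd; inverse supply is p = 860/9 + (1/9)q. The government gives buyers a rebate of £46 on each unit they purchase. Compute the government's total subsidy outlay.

Government cost = £5566

Pre-subsidy: 111.4 - 0.4q = 860/9 + (1/9)q gives q* = 31 and p* = 99.
With the rebate, buyers effectively pay pb = ps − 46, where ps is the price sellers receive.
On the curves, pb = 111.4 - 0.4q and ps = 860/9 + (1/9)q; the wedge ps − pb = 46 gives 860/9 + (1/9)q − (111.4 - 0.4q) = 46, so q' = 121.
Then pb = 111.4 − 0.4·121 = 63 and ps = 860/9 + (1/9)·121 = 109.
Government outlay = subsidy × quantity = 46 × 121 = 5566.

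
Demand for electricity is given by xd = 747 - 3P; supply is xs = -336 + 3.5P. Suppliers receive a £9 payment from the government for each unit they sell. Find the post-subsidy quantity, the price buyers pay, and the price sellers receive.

Pre-subsidy: 747 - 3P = -336 + 3.5P gives P* = 2166/13, x* = 3213/13.
With the subsidy, sellers receive Ps = Pb + 9 for each unit, where Pb is the price buyers pay.
Supply in terms of Pb becomes xs = -336 + 3.5(Pb + 9) = -304.5 + 3.5Pb. Setting this equal to demand: 747 - 3Pb = -304.5 + 3.5Pb, so Pb = 2103/13.
Sellers receive Ps = 2103/13 + 9 = 2220/13; x' = 747 − 3·(2103/13) = 3402/13.

x' = 3402/13; buyers pay 2103/13; sellers receive 2220/13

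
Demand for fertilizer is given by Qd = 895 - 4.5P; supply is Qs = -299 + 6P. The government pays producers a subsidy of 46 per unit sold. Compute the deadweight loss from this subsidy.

Pre-subsidy: 895 - 4.5P = -299 + 6P gives P* = 796/7, Q* = 2683/7.
With the subsidy, sellers receive Ps = Pb + 46 for each unit, where Pb is the price buyers pay.
Supply in terms of Pb becomes Qs = -299 + 6(Pb + 46) = -23 + 6Pb. Setting this equal to demand: 895 - 4.5Pb = -23 + 6Pb, so Pb = 612/7.
Sellers receive Ps = 612/7 + 46 = 934/7; Q' = 895 − 4.5·(612/7) = 3511/7.
The subsidy expands output by 3511/7 − 2683/7 = 828/7 past the efficient level; on those units the gap between marginal cost and willingness to pay runs from 0 up to 46.
DWL = ½ × 46 × 828/7 = 19044/7.

Deadweight loss = 19044/7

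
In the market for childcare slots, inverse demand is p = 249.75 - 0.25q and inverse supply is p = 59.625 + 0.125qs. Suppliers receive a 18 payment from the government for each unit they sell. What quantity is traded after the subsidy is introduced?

q' = 555

Pre-subsidy: 249.75 - 0.25q = 59.625 + 0.125q gives q* = 507 and p* = 123.
With the subsidy, sellers receive ps = pb + 18 for each unit, where pb is the price buyers pay.
On the curves, pb = 249.75 - 0.25q and ps = 59.625 + 0.125q; the wedge ps − pb = 18 gives 59.625 + 0.125q − (249.75 - 0.25q) = 18, so q' = 555.
Then pb = 249.75 − 0.25·555 = 111 and ps = 59.625 + 0.125·555 = 129.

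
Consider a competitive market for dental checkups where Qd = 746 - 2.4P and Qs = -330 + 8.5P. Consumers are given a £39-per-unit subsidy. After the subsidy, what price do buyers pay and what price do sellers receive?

Pre-subsidy: 746 - 2.4P = -330 + 8.5P gives P* = 10760/109, Q* = 55490/109.
With the rebate, buyers effectively pay Pb = Ps − 39, where Ps is the price sellers receive.
Demand in terms of Ps becomes Qd = 746 − 2.4(Ps − 39) = 839.6 - 2.4Ps. Setting this equal to supply: 839.6 - 2.4Ps = -330 + 8.5Ps, so Ps = 11696/109.
Buyers pay Pb = 11696/109 − 39 = 7445/109; Q' = -330 + 8.5·(11696/109) = 63446/109.

Buyers pay 7445/109; sellers receive 11696/109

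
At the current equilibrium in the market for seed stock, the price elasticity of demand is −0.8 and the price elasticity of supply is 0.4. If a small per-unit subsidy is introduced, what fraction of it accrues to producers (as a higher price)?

Producer share = 2/3

For a small subsidy around the equilibrium, the benefit split depends on the relative slopes, which at a point are proportional to the elasticities.
Buyer share = εs/(εs + |εd|) = 0.4/(0.4 + 0.8) = 1/3; seller share = |εd|/(εs + |εd|) = 2/3.
So producers capture 2/3 of the subsidy.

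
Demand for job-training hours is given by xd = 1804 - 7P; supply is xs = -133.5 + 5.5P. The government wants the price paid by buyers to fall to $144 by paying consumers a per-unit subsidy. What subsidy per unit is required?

Required subsidy s = $25 per unit

At a buyer price of 144, quantity demanded is 1804 − 7·144 = 796.
Sellers supply 796 only when they receive Ps with -133.5 + 5.5·Ps = 796, i.e. Ps = 169.
s = Ps − Pb = 169 − 144 = 25.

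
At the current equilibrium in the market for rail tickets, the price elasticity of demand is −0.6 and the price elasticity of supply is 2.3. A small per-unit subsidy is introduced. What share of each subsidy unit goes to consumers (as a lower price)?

Consumer share = 23/29

For a small subsidy around the equilibrium, the benefit split depends on the relative slopes, which at a point are proportional to the elasticities.
Buyer share = εs/(εs + |εd|) = 2.3/(2.3 + 0.6) = 23/29; seller share = |εd|/(εs + |εd|) = 6/29.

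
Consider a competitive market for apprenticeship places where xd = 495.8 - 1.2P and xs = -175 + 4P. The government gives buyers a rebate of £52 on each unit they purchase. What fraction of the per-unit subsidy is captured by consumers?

Pre-subsidy: 495.8 - 1.2P = -175 + 4P gives P* = 129, x* = 341.
With the rebate, buyers effectively pay Pb = Ps − 52, where Ps is the price sellers receive.
Demand in terms of Ps becomes xd = 495.8 − 1.2(Ps − 52) = 558.2 - 1.2Ps. Setting this equal to supply: 558.2 - 1.2Ps = -175 + 4Ps, so Ps = 141.
Buyers pay Pb = 141 − 52 = 89; x' = -175 + 4·141 = 389.
Buyers' price falls by P* − Pb = 129 − 89 = 40; sellers' price rises by Ps − P* = 141 − 129 = 12.
So consumers capture 40/52 = 10/13 of each unit of subsidy.

Consumer share = 10/13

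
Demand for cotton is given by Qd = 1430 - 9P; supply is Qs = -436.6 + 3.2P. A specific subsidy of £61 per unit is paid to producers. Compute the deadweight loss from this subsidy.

Pre-subsidy: 1430 - 9P = -436.6 + 3.2P gives P* = 153, Q* = 53.
With the subsidy, sellers receive Ps = Pb + 61 for each unit, where Pb is the price buyers pay.
Supply in terms of Pb becomes Qs = -436.6 + 3.2(Pb + 61) = -241.4 + 3.2Pb. Setting this equal to demand: 1430 - 9Pb = -241.4 + 3.2Pb, so Pb = 137.
Sellers receive Ps = 137 + 61 = 198; Q' = 1430 − 9·137 = 197.
The subsidy expands output by 197 − 53 = 144 past the efficient level; on those units the gap between marginal cost and willingness to pay runs from 0 up to 61.
DWL = ½ × 61 × 144 = 4392.

Deadweight loss = £4392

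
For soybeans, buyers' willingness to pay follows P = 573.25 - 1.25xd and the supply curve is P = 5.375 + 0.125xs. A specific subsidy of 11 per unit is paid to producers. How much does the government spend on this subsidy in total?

Government cost = 4631

Pre-subsidy: 573.25 - 1.25x = 5.375 + 0.125x gives x* = 413 and P* = 57.
With the subsidy, sellers receive Ps = Pb + 11 for each unit, where Pb is the price buyers pay.
On the curves, Pb = 573.25 - 1.25x and Ps = 5.375 + 0.125x; the wedge Ps − Pb = 11 gives 5.375 + 0.125x − (573.25 - 1.25x) = 11, so x' = 421.
Then Pb = 573.25 − 1.25·421 = 47 and Ps = 5.375 + 0.125·421 = 58.
Government outlay = subsidy × quantity = 11 × 421 = 4631.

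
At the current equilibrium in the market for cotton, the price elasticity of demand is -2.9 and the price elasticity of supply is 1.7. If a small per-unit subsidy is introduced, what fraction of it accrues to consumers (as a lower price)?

Consumer share = 17/46

For a small subsidy around the equilibrium, the benefit split depends on the relative slopes, which at a point are proportional to the elasticities.
Buyer share = εs/(εs + |εd|) = 1.7/(1.7 + 2.9) = 17/46; seller share = |εd|/(εs + |εd|) = 29/46.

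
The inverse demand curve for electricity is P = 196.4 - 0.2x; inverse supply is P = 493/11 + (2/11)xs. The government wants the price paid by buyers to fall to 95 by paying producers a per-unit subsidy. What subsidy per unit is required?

Required subsidy s = 42 per unit

At a buyer price of 95, quantity demanded is 982 − 5·95 = 507.
Sellers supply 507 only when they receive Ps = 493/11 + (2/11)·507 = 137.
s = Ps − Pb = 137 − 95 = 42.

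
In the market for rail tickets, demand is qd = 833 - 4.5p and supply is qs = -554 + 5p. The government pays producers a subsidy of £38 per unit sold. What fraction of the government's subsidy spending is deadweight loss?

DWL / government spending = 45/266

Pre-subsidy: 833 - 4.5p = -554 + 5p gives p* = 146, q* = 176.
With the subsidy, sellers receive ps = pb + 38 for each unit, where pb is the price buyers pay.
Supply in terms of pb becomes qs = -554 + 5(pb + 38) = -364 + 5pb. Setting this equal to demand: 833 - 4.5pb = -364 + 5pb, so pb = 126.
Sellers receive ps = 126 + 38 = 164; q' = 833 − 4.5·126 = 266.
ΔCS = ½(176 + 266)(146 − 126) = 4420; ΔPS = ½(176 + 266)(164 − 146) = 3978.
Government spending = 38 × 266 = 10108.
DWL = ½ × 38 × (266 − 176) = 1710; fraction = 1710 / 10108 = 45/266.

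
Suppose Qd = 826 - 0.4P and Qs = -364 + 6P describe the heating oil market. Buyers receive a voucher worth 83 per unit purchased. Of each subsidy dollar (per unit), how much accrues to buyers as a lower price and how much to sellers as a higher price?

Pre-subsidy: 826 - 0.4P = -364 + 6P gives P* = 185.9375, Q* = 751.625.
With the rebate, buyers effectively pay Pb = Ps − 83, where Ps is the price sellers receive.
Demand in terms of Ps becomes Qd = 826 − 0.4(Ps − 83) = 859.2 - 0.4Ps. Setting this equal to supply: 859.2 - 0.4Ps = -364 + 6Ps, so Ps = 191.125.
Buyers pay Pb = 191.125 − 83 = 108.125; Q' = -364 + 6·191.125 = 782.75.
Buyers' price falls by P* − Pb = 185.9375 − 108.125 = 77.8125; sellers' price rises by Ps − P* = 191.125 − 185.9375 = 5.1875.

Buyers gain 77.8125 per unit; sellers gain 5.1875 per unit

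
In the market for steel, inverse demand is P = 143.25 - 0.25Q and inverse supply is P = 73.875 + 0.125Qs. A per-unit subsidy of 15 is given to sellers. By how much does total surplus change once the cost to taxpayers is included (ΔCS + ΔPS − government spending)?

Net change in total surplus = -300

Pre-subsidy: 143.25 - 0.25Q = 73.875 + 0.125Q gives Q* = 185 and P* = 97.
With the subsidy, sellers receive Ps = Pb + 15 for each unit, where Pb is the price buyers pay.
On the curves, Pb = 143.25 - 0.25Q and Ps = 73.875 + 0.125Q; the wedge Ps − Pb = 15 gives 73.875 + 0.125Q − (143.25 - 0.25Q) = 15, so Q' = 225.
Then Pb = 143.25 − 0.25·225 = 87 and Ps = 73.875 + 0.125·225 = 102.
ΔCS = ½(185 + 225)(97 − 87) = 2050; ΔPS = ½(185 + 225)(102 − 97) = 1025.
Government spending = 15 × 225 = 3375.
Net change = 2050 + 1025 − 3375 = -300. The loss equals the DWL triangle ½·15·40.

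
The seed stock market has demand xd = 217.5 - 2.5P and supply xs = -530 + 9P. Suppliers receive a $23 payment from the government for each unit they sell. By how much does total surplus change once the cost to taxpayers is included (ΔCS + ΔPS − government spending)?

Pre-subsidy: 217.5 - 2.5P = -530 + 9P gives P* = 65, x* = 55.
With the subsidy, sellers receive Ps = Pb + 23 for each unit, where Pb is the price buyers pay.
Supply in terms of Pb becomes xs = -530 + 9(Pb + 23) = -323 + 9Pb. Setting this equal to demand: 217.5 - 2.5Pb = -323 + 9Pb, so Pb = 47.
Sellers receive Ps = 47 + 23 = 70; x' = 217.5 − 2.5·47 = 100.
ΔCS = ½(55 + 100)(65 − 47) = 1395; ΔPS = ½(55 + 100)(70 − 65) = 387.5.
Government spending = 23 × 100 = 2300.
Net change = 1395 + 387.5 − 2300 = -517.5. The loss equals the DWL triangle ½·23·45.

Net change in total surplus = -$517.5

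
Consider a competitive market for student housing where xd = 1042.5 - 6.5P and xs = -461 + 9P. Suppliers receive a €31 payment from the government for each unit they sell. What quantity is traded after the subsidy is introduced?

Pre-subsidy: 1042.5 - 6.5P = -461 + 9P gives P* = 97, x* = 412.
With the subsidy, sellers receive Ps = Pb + 31 for each unit, where Pb is the price buyers pay.
Supply in terms of Pb becomes xs = -461 + 9(Pb + 31) = -182 + 9Pb. Setting this equal to demand: 1042.5 - 6.5Pb = -182 + 9Pb, so Pb = 79.
Sellers receive Ps = 79 + 31 = 110; x' = 1042.5 − 6.5·79 = 529.

x' = 529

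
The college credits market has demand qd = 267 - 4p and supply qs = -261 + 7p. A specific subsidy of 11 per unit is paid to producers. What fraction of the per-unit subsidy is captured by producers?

Pre-subsidy: 267 - 4p = -261 + 7p gives p* = 48, q* = 75.
With the subsidy, sellers receive ps = pb + 11 for each unit, where pb is the price buyers pay.
Supply in terms of pb becomes qs = -261 + 7(pb + 11) = -184 + 7pb. Setting this equal to demand: 267 - 4pb = -184 + 7pb, so pb = 41.
Sellers receive ps = 41 + 11 = 52; q' = 267 − 4·41 = 103.
Buyers' price falls by p* − pb = 48 − 41 = 7; sellers' price rises by ps − p* = 52 − 48 = 4.
So producers capture 4/11 = 4/11 of each unit of subsidy.

Producer share = 4/11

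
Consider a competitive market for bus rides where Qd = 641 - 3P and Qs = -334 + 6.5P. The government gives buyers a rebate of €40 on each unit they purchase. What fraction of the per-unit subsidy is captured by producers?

Pre-subsidy: 641 - 3P = -334 + 6.5P gives P* = 1950/19, Q* = 6329/19.
With the rebate, buyers effectively pay Pb = Ps − 40, where Ps is the price sellers receive.
Demand in terms of Ps becomes Qd = 641 − 3(Ps − 40) = 761 - 3Ps. Setting this equal to supply: 761 - 3Ps = -334 + 6.5Ps, so Ps = 2190/19.
Buyers pay Pb = 2190/19 − 40 = 1430/19; Q' = -334 + 6.5·(2190/19) = 7889/19.
Buyers' price falls by P* − Pb = 1950/19 − 1430/19 = 520/19; sellers' price rises by Ps − P* = 2190/19 − 1950/19 = 240/19.
So producers capture (240/19)/40 = 6/19 of each unit of subsidy.

Producer share = 6/19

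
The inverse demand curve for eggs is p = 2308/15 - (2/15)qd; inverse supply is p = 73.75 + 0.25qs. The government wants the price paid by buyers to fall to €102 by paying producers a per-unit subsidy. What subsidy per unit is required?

Required subsidy s = €69 per unit

At a buyer price of 102, quantity demanded is 1154 − 7.5·102 = 389.
Sellers supply 389 only when they receive ps = 73.75 + 0.25·389 = 171.
s = ps − pb = 171 − 102 = 69.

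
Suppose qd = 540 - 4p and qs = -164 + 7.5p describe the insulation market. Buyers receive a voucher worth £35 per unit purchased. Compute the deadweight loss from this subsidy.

Deadweight loss = 36750/23

Pre-subsidy: 540 - 4p = -164 + 7.5p gives p* = 1408/23, q* = 6788/23.
With the rebate, buyers effectively pay pb = ps − 35, where ps is the price sellers receive.
Demand in terms of ps becomes qd = 540 − 4(ps − 35) = 680 - 4ps. Setting this equal to supply: 680 - 4ps = -164 + 7.5ps, so ps = 1688/23.
Buyers pay pb = 1688/23 − 35 = 883/23; q' = -164 + 7.5·(1688/23) = 8888/23.
The subsidy expands output by 8888/23 − 6788/23 = 2100/23 past the efficient level; on those units the gap between marginal cost and willingness to pay runs from 0 up to 35.
DWL = ½ × 35 × 2100/23 = 36750/23.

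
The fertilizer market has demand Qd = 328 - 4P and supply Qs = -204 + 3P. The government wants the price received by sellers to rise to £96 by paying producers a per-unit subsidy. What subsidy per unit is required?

Required subsidy s = £35 per unit

At a seller price of 96, quantity supplied is -204 + 3·96 = 84.
Buyers absorb 84 only when they pay Pb with 328 − 4·Pb = 84, i.e. Pb = 61.
s = Ps − Pb = 96 − 61 = 35.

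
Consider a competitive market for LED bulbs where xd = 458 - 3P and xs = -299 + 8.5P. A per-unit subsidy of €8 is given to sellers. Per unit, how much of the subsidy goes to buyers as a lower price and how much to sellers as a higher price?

Pre-subsidy: 458 - 3P = -299 + 8.5P gives P* = 1514/23, x* = 5992/23.
With the subsidy, sellers receive Ps = Pb + 8 for each unit, where Pb is the price buyers pay.
Supply in terms of Pb becomes xs = -299 + 8.5(Pb + 8) = -231 + 8.5Pb. Setting this equal to demand: 458 - 3Pb = -231 + 8.5Pb, so Pb = 1378/23.
Sellers receive Ps = 1378/23 + 8 = 1562/23; x' = 458 − 3·(1378/23) = 6400/23.
Buyers' price falls by P* − Pb = 1514/23 − 1378/23 = 136/23; sellers' price rises by Ps − P* = 1562/23 − 1514/23 = 48/23.

Buyers gain 136/23 per unit; sellers gain 48/23 per unit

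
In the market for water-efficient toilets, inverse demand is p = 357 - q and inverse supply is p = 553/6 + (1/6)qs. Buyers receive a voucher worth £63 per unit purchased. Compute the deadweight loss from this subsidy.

Deadweight loss = £1701

Pre-subsidy: 357 - q = 553/6 + (1/6)q gives q* = 227 and p* = 130.
With the rebate, buyers effectively pay pb = ps − 63, where ps is the price sellers receive.
On the curves, pb = 357 - q and ps = 553/6 + (1/6)q; the wedge ps − pb = 63 gives 553/6 + (1/6)q − (357 - q) = 63, so q' = 281.
Then pb = 357 − 1·281 = 76 and ps = 553/6 + (1/6)·281 = 139.
The subsidy expands output by 281 − 227 = 54 past the efficient level; on those units the gap between marginal cost and willingness to pay runs from 0 up to 63.
DWL = ½ × 63 × 54 = 1701.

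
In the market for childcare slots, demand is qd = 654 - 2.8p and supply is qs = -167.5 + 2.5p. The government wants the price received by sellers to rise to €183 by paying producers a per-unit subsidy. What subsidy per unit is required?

Required subsidy s = €53 per unit

At a seller price of 183, quantity supplied is -167.5 + 2.5·183 = 290.
Buyers absorb 290 only when they pay pb with 654 − 2.8·pb = 290, i.e. pb = 130.
s = ps − pb = 183 − 130 = 53.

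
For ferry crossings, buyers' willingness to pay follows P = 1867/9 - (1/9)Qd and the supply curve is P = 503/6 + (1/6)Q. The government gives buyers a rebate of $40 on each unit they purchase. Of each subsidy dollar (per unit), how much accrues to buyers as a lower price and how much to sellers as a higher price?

Buyers gain $16 per unit; sellers gain $24 per unit

Pre-subsidy: 1867/9 - (1/9)Q = 503/6 + (1/6)Q gives Q* = 445 and P* = 158.
With the rebate, buyers effectively pay Pb = Ps − 40, where Ps is the price sellers receive.
On the curves, Pb = 1867/9 - (1/9)Q and Ps = 503/6 + (1/6)Q; the wedge Ps − Pb = 40 gives 503/6 + (1/6)Q − (1867/9 - (1/9)Q) = 40, so Q' = 589.
Then Pb = 1867/9 − (1/9)·589 = 142 and Ps = 503/6 + (1/6)·589 = 182.
Buyers' price falls by P* − Pb = 158 − 142 = 16; sellers' price rises by Ps − P* = 182 − 158 = 24.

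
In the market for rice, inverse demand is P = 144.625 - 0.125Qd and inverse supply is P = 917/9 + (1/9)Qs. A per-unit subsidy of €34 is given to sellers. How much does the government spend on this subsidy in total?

Government cost = €11050

Pre-subsidy: 144.625 - 0.125Q = 917/9 + (1/9)Q gives Q* = 181 and P* = 122.
With the subsidy, sellers receive Ps = Pb + 34 for each unit, where Pb is the price buyers pay.
On the curves, Pb = 144.625 - 0.125Q and Ps = 917/9 + (1/9)Q; the wedge Ps − Pb = 34 gives 917/9 + (1/9)Q − (144.625 - 0.125Q) = 34, so Q' = 325.
Then Pb = 144.625 − 0.125·325 = 104 and Ps = 917/9 + (1/9)·325 = 138.
Government outlay = subsidy × quantity = 34 × 325 = 11050.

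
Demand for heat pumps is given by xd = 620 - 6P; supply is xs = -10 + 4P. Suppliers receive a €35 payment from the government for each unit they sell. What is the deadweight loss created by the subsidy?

Deadweight loss = €1470

Pre-subsidy: 620 - 6P = -10 + 4P gives P* = 63, x* = 242.
With the subsidy, sellers receive Ps = Pb + 35 for each unit, where Pb is the price buyers pay.
Supply in terms of Pb becomes xs = -10 + 4(Pb + 35) = 130 + 4Pb. Setting this equal to demand: 620 - 6Pb = 130 + 4Pb, so Pb = 49.
Sellers receive Ps = 49 + 35 = 84; x' = 620 − 6·49 = 326.
The subsidy expands output by 326 − 242 = 84 past the efficient level; on those units the gap between marginal cost and willingness to pay runs from 0 up to 35.
DWL = ½ × 35 × 84 = 1470.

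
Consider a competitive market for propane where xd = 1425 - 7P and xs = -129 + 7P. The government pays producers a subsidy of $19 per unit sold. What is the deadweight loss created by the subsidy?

Pre-subsidy: 1425 - 7P = -129 + 7P gives P* = 111, x* = 648.
With the subsidy, sellers receive Ps = Pb + 19 for each unit, where Pb is the price buyers pay.
Supply in terms of Pb becomes xs = -129 + 7(Pb + 19) = 4 + 7Pb. Setting this equal to demand: 1425 - 7Pb = 4 + 7Pb, so Pb = 101.5.
Sellers receive Ps = 101.5 + 19 = 120.5; x' = 1425 − 7·101.5 = 714.5.
The subsidy expands output by 714.5 − 648 = 66.5 past the efficient level; on those units the gap between marginal cost and willingness to pay runs from 0 up to 19.
DWL = ½ × 19 × 66.5 = 631.75.

Deadweight loss = $631.75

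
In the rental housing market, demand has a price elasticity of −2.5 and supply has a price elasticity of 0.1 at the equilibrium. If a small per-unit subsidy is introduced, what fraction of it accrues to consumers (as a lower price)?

Consumer share = 1/26

For a small subsidy around the equilibrium, the benefit split depends on the relative slopes, which at a point are proportional to the elasticities.
Buyer share = εs/(εs + |εd|) = 0.1/(0.1 + 2.5) = 1/26; seller share = |εd|/(εs + |εd|) = 25/26.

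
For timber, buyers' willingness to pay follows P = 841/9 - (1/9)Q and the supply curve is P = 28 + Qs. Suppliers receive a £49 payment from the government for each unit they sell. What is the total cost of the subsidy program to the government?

Pre-subsidy: 841/9 - (1/9)Q = 28 + Q gives Q* = 58.9 and P* = 86.9.
With the subsidy, sellers receive Ps = Pb + 49 for each unit, where Pb is the price buyers pay.
On the curves, Pb = 841/9 - (1/9)Q and Ps = 28 + Q; the wedge Ps − Pb = 49 gives 28 + Q − (841/9 - (1/9)Q) = 49, so Q' = 103.
Then Pb = 841/9 − (1/9)·103 = 82 and Ps = 28 + 1·103 = 131.
Government outlay = subsidy × quantity = 49 × 103 = 5047.

Government cost = £5047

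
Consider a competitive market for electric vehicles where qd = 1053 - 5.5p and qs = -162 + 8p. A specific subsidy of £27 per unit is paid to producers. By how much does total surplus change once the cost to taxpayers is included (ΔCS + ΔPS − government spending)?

Net change in total surplus = -£1188

Pre-subsidy: 1053 - 5.5p = -162 + 8p gives p* = 90, q* = 558.
With the subsidy, sellers receive ps = pb + 27 for each unit, where pb is the price buyers pay.
Supply in terms of pb becomes qs = -162 + 8(pb + 27) = 54 + 8pb. Setting this equal to demand: 1053 - 5.5pb = 54 + 8pb, so pb = 74.
Sellers receive ps = 74 + 27 = 101; q' = 1053 − 5.5·74 = 646.
ΔCS = ½(558 + 646)(90 − 74) = 9632; ΔPS = ½(558 + 646)(101 − 90) = 6622.
Government spending = 27 × 646 = 17442.
Net change = 9632 + 6622 − 17442 = -1188. The loss equals the DWL triangle ½·27·88.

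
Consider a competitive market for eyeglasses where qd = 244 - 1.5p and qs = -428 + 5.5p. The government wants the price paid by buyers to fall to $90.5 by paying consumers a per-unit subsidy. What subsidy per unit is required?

Required subsidy s = $7 per unit

At a buyer price of 90.5, quantity demanded is 244 − 1.5·90.5 = 108.25.
Sellers supply 108.25 only when they receive ps with -428 + 5.5·ps = 108.25, i.e. ps = 97.5.
s = ps − pb = 97.5 − 90.5 = 7.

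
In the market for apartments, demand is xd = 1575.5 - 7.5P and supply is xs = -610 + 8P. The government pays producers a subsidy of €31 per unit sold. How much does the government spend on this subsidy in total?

Pre-subsidy: 1575.5 - 7.5P = -610 + 8P gives P* = 141, x* = 518.
With the subsidy, sellers receive Ps = Pb + 31 for each unit, where Pb is the price buyers pay.
Supply in terms of Pb becomes xs = -610 + 8(Pb + 31) = -362 + 8Pb. Setting this equal to demand: 1575.5 - 7.5Pb = -362 + 8Pb, so Pb = 125.
Sellers receive Ps = 125 + 31 = 156; x' = 1575.5 − 7.5·125 = 638.
Government outlay = subsidy × quantity = 31 × 638 = 19778.

Government cost = €19778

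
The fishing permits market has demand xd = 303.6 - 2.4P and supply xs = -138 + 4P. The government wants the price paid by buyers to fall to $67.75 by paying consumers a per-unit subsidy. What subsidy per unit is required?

At a buyer price of 67.75, quantity demanded is 303.6 − 2.4·67.75 = 141.
Sellers supply 141 only when they receive Ps with -138 + 4·Ps = 141, i.e. Ps = 69.75.
s = Ps − Pb = 69.75 − 67.75 = 2.

Required subsidy s = $2 per unit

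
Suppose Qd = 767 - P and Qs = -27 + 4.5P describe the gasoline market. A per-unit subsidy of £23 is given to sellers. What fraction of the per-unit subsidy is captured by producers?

Producer share = 2/11

Pre-subsidy: 767 - P = -27 + 4.5P gives P* = 1588/11, Q* = 6849/11.
With the subsidy, sellers receive Ps = Pb + 23 for each unit, where Pb is the price buyers pay.
Supply in terms of Pb becomes Qs = -27 + 4.5(Pb + 23) = 76.5 + 4.5Pb. Setting this equal to demand: 767 - Pb = 76.5 + 4.5Pb, so Pb = 1381/11.
Sellers receive Ps = 1381/11 + 23 = 1634/11; Q' = 767 − 1·(1381/11) = 7056/11.
Buyers' price falls by P* − Pb = 1588/11 − 1381/11 = 207/11; sellers' price rises by Ps − P* = 1634/11 − 1588/11 = 46/11.
So producers capture (46/11)/23 = 2/11 of each unit of subsidy.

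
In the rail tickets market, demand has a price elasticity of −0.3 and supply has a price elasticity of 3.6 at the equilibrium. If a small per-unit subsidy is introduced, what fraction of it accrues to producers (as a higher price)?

Producer share = 1/13

For a small subsidy around the equilibrium, the benefit split depends on the relative slopes, which at a point are proportional to the elasticities.
Buyer share = εs/(εs + |εd|) = 3.6/(3.6 + 0.3) = 12/13; seller share = |εd|/(εs + |εd|) = 1/13.
So producers capture 1/13 of the subsidy.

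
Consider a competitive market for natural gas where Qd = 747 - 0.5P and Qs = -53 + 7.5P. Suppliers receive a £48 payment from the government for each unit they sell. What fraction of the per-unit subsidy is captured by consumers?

Pre-subsidy: 747 - 0.5P = -53 + 7.5P gives P* = 100, Q* = 697.
With the subsidy, sellers receive Ps = Pb + 48 for each unit, where Pb is the price buyers pay.
Supply in terms of Pb becomes Qs = -53 + 7.5(Pb + 48) = 307 + 7.5Pb. Setting this equal to demand: 747 - 0.5Pb = 307 + 7.5Pb, so Pb = 55.
Sellers receive Ps = 55 + 48 = 103; Q' = 747 − 0.5·55 = 719.5.
Buyers' price falls by P* − Pb = 100 − 55 = 45; sellers' price rises by Ps − P* = 103 − 100 = 3.
So consumers capture 45/48 = 0.9375 of each unit of subsidy.

Consumer share = 0.9375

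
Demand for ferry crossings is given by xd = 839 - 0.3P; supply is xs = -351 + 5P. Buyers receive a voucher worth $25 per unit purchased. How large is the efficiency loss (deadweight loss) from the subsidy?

Pre-subsidy: 839 - 0.3P = -351 + 5P gives P* = 11900/53, x* = 40897/53.
With the rebate, buyers effectively pay Pb = Ps − 25, where Ps is the price sellers receive.
Demand in terms of Ps becomes xd = 839 − 0.3(Ps − 25) = 846.5 - 0.3Ps. Setting this equal to supply: 846.5 - 0.3Ps = -351 + 5Ps, so Ps = 11975/53.
Buyers pay Pb = 11975/53 − 25 = 10650/53; x' = -351 + 5·(11975/53) = 41272/53.
The subsidy expands output by 41272/53 − 40897/53 = 375/53 past the efficient level; on those units the gap between marginal cost and willingness to pay runs from 0 up to 25.
DWL = ½ × 25 × 375/53 = 9375/106.

Deadweight loss = 9375/106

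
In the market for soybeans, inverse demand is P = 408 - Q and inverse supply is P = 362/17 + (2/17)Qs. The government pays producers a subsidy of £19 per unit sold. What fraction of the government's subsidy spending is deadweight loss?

Pre-subsidy: 408 - Q = 362/17 + (2/17)Q gives Q* = 346 and P* = 62.
With the subsidy, sellers receive Ps = Pb + 19 for each unit, where Pb is the price buyers pay.
On the curves, Pb = 408 - Q and Ps = 362/17 + (2/17)Q; the wedge Ps − Pb = 19 gives 362/17 + (2/17)Q − (408 - Q) = 19, so Q' = 363.
Then Pb = 408 − 1·363 = 45 and Ps = 362/17 + (2/17)·363 = 64.
ΔCS = ½(346 + 363)(62 − 45) = 6026.5; ΔPS = ½(346 + 363)(64 − 62) = 709.
Government spending = 19 × 363 = 6897.
DWL = ½ × 19 × (363 − 346) = 161.5; fraction = 161.5 / 6897 = 17/726.

DWL / government spending = 17/726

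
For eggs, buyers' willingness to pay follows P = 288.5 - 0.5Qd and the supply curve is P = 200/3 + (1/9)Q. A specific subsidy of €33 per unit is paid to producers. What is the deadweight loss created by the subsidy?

Pre-subsidy: 288.5 - 0.5Q = 200/3 + (1/9)Q gives Q* = 363 and P* = 107.
With the subsidy, sellers receive Ps = Pb + 33 for each unit, where Pb is the price buyers pay.
On the curves, Pb = 288.5 - 0.5Q and Ps = 200/3 + (1/9)Q; the wedge Ps − Pb = 33 gives 200/3 + (1/9)Q − (288.5 - 0.5Q) = 33, so Q' = 417.
Then Pb = 288.5 − 0.5·417 = 80 and Ps = 200/3 + (1/9)·417 = 113.
The subsidy expands output by 417 − 363 = 54 past the efficient level; on those units the gap between marginal cost and willingness to pay runs from 0 up to 33.
DWL = ½ × 33 × 54 = 891.

Deadweight loss = €891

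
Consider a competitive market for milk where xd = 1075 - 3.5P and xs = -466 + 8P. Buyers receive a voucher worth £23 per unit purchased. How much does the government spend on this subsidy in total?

Government cost = £15226

Pre-subsidy: 1075 - 3.5P = -466 + 8P gives P* = 134, x* = 606.
With the rebate, buyers effectively pay Pb = Ps − 23, where Ps is the price sellers receive.
Demand in terms of Ps becomes xd = 1075 − 3.5(Ps − 23) = 1155.5 - 3.5Ps. Setting this equal to supply: 1155.5 - 3.5Ps = -466 + 8Ps, so Ps = 141.
Buyers pay Pb = 141 − 23 = 118; x' = -466 + 8·141 = 662.
Government outlay = subsidy × quantity = 23 × 662 = 15226.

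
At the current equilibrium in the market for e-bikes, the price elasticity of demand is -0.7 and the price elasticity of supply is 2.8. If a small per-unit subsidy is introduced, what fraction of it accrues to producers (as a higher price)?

For a small subsidy around the equilibrium, the benefit split depends on the relative slopes, which at a point are proportional to the elasticities.
Buyer share = εs/(εs + |εd|) = 2.8/(2.8 + 0.7) = 0.8; seller share = |εd|/(εs + |εd|) = 0.2.
So producers capture 0.2 of the subsidy.

Producer share = 0.2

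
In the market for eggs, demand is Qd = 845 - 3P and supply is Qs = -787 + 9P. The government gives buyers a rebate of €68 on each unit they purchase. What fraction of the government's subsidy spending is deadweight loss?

Pre-subsidy: 845 - 3P = -787 + 9P gives P* = 136, Q* = 437.
With the rebate, buyers effectively pay Pb = Ps − 68, where Ps is the price sellers receive.
Demand in terms of Ps becomes Qd = 845 − 3(Ps − 68) = 1049 - 3Ps. Setting this equal to supply: 1049 - 3Ps = -787 + 9Ps, so Ps = 153.
Buyers pay Pb = 153 − 68 = 85; Q' = -787 + 9·153 = 590.
ΔCS = ½(437 + 590)(136 − 85) = 26188.5; ΔPS = ½(437 + 590)(153 − 136) = 8729.5.
Government spending = 68 × 590 = 40120.
DWL = ½ × 68 × (590 − 437) = 5202; fraction = 5202 / 40120 = 153/1180.

DWL / government spending = 153/1180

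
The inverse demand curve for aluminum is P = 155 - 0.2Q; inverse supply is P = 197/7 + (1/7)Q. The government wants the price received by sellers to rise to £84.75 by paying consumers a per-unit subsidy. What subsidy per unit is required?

At a seller price of 84.75, quantity supplied is -197 + 7·84.75 = 396.25.
Buyers absorb 396.25 only when they pay Pb = 155 − 0.2·396.25 = 75.75.
s = Ps − Pb = 84.75 − 75.75 = 9.

Required subsidy s = £9 per unit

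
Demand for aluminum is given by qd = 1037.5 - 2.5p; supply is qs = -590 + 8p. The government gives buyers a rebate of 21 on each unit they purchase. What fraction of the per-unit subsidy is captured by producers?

Pre-subsidy: 1037.5 - 2.5p = -590 + 8p gives p* = 155, q* = 650.
With the rebate, buyers effectively pay pb = ps − 21, where ps is the price sellers receive.
Demand in terms of ps becomes qd = 1037.5 − 2.5(ps − 21) = 1090 - 2.5ps. Setting this equal to supply: 1090 - 2.5ps = -590 + 8ps, so ps = 160.
Buyers pay pb = 160 − 21 = 139; q' = -590 + 8·160 = 690.
Buyers' price falls by p* − pb = 155 − 139 = 16; sellers' price rises by ps − p* = 160 − 155 = 5.
So producers capture 5/21 = 5/21 of each unit of subsidy.

Producer share = 5/21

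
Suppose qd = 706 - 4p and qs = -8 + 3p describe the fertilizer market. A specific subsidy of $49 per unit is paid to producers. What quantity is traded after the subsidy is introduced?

Pre-subsidy: 706 - 4p = -8 + 3p gives p* = 102, q* = 298.
With the subsidy, sellers receive ps = pb + 49 for each unit, where pb is the price buyers pay.
Supply in terms of pb becomes qs = -8 + 3(pb + 49) = 139 + 3pb. Setting this equal to demand: 706 - 4pb = 139 + 3pb, so pb = 81.
Sellers receive ps = 81 + 49 = 130; q' = 706 − 4·81 = 382.

q' = 382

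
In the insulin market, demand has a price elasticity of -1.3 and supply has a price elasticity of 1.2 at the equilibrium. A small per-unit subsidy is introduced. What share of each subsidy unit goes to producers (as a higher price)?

For a small subsidy around the equilibrium, the benefit split depends on the relative slopes, which at a point are proportional to the elasticities.
Buyer share = εs/(εs + |εd|) = 1.2/(1.2 + 1.3) = 0.48; seller share = |εd|/(εs + |εd|) = 0.52.
So producers capture 0.52 of the subsidy.

Producer share = 0.52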